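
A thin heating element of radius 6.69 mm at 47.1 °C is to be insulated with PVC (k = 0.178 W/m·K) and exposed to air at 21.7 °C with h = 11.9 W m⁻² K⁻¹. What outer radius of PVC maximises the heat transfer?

For a cylinder, r_cr = k_ins/h = 0.178/11.9 = 0.0150 m = 1.50 cm

r_cr = 1.50 cm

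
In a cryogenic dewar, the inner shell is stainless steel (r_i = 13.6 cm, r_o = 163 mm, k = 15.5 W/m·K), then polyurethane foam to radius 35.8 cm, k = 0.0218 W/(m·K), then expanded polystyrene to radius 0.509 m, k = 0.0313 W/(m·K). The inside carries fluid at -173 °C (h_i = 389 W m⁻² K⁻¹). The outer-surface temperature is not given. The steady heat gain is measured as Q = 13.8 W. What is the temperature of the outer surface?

T_out = 24.6 °C

Series resistances:
  R_conv,in = 1/(4πr²h) = 1/(4π·0.136²·389) = 0.01106 K/W
  R_stainless steel = (1/0.136 − 1/0.163)/(4πk) = 1.218/(4π·15.5) = 0.006253 K/W
  R_polyurethane foam = (1/0.163 − 1/0.358)/(4πk) = 3.342/(4π·0.0218) = 12.20 K/W
  R_expanded polystyrene = (1/0.358 − 1/0.509)/(4πk) = 0.8287/(4π·0.0313) = 2.107 K/W
ΣR = 14.32 K/W
ΔT = Q·ΣR = 13.8 × 14.32 = 197.6 K
Heat flows inward, so T_out = T_in + ΔT = -173 + 197.6 = 24.6 °C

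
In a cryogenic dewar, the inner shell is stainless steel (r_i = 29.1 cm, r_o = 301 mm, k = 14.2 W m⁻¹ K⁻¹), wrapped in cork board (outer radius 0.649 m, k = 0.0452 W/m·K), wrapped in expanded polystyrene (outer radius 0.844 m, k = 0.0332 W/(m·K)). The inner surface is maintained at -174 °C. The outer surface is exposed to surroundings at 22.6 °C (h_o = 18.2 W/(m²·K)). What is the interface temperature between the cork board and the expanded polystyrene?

T = -19.7 °C

Treat each layer as a resistance in series:
  R_stainless steel = (1/0.291 − 1/0.301)/(4πk) = 0.1142/(4π·14.2) = 6.398×10^-4 K/W
  R_cork board = (1/0.301 − 1/0.649)/(4πk) = 1.781/(4π·0.0452) = 3.136 K/W
  R_expanded polystyrene = (1/0.649 − 1/0.844)/(4πk) = 0.3560/(4π·0.0332) = 0.8533 K/W
  R_conv,out = 1/(4πr²h) = 1/(4π·0.844²·18.2) = 0.006138 K/W
ΣR = 6.398×10^-4 + 3.136 + 0.8533 + 0.006138 = 3.996 K/W
Q = ΔT/ΣR = (-174 °C − 22.6 °C)/3.996 = -49.20 W
From the inner boundary to the cork board/expanded polystyrene interface, ΣR_partial = 3.137 K/W.
T_interface = T_in − Q·ΣR_partial = -174 °C − (-49.20)(3.137) = -19.7 °C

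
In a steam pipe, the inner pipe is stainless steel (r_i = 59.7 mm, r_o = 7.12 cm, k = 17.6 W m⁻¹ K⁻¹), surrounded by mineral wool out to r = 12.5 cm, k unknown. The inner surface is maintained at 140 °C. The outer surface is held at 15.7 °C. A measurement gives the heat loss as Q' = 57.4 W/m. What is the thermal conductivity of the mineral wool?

ΣR = ΔT/Q' = |140 − 15.7|/57.4 = 2.166 m·K/W
Known resistances:
  R'_stainless steel = ln(0.0712/0.0597)/(2πk) = 0.1762/(2π·17.6) = 0.001593 m·K/W
R_mineral wool = ΣR − ΣR_known = 2.166 − 0.001593 = 2.164 m·K/W
ln(r₂/r₁)/(2πk) = 2.164 ⇒ k = 0.5628/(2π·2.164) = 0.0414 W/m·K

k = 0.0414 W/m·K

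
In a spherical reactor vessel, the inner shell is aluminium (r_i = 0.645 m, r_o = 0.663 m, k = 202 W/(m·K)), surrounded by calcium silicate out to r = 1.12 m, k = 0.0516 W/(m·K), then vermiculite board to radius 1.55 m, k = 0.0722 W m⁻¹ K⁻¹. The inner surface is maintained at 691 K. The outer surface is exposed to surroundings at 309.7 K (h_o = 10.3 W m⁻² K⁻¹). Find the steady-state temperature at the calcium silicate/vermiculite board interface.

T = 396 K

Series thermal resistances, inner to outer:
  R_aluminium = (1/0.645 − 1/0.663)/(4πk) = 0.04209/(4π·202) = 1.658×10^-5 K/W
  R_calcium silicate = (1/0.663 − 1/1.12)/(4πk) = 0.6154/(4π·0.0516) = 0.9491 K/W
  R_vermiculite board = (1/1.12 − 1/1.55)/(4πk) = 0.2477/(4π·0.0722) = 0.2730 K/W
  R_conv,out = 1/(4πr²h) = 1/(4π·1.55²·10.3) = 0.003216 K/W
ΣR = 1.658×10^-5 + 0.9491 + 0.2730 + 0.003216 = 1.225 K/W
Q = ΔT/ΣR = (691 K − 309.7 K)/1.225 = 311.3 W
From the inner boundary to the calcium silicate/vermiculite board interface, ΣR_partial = 0.9491 K/W.
T_interface = T_in − Q·ΣR_partial = 691 K − (311.3)(0.9491) = 396 K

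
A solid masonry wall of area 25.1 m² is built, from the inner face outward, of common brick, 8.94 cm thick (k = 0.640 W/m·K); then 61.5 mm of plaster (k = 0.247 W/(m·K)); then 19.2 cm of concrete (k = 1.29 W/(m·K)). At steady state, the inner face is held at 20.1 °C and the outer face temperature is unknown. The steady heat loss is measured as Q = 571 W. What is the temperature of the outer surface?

Sum the resistances:
  R_common brick = L/(kA) = 0.0894/(0.640·25.1) = 0.005565 K/W
  R_plaster = L/(kA) = 0.0615/(0.247·25.1) = 0.009920 K/W
  R_concrete = L/(kA) = 0.192/(1.29·25.1) = 0.005930 K/W
ΣR = 0.02141 K/W
ΔT = Q·ΣR = 571 × 0.02141 = 12.23 K
Heat flows outward, so T_out = T_in − ΔT = 20.1 − 12.23 = 7.87 °C

T_out = 7.87 °C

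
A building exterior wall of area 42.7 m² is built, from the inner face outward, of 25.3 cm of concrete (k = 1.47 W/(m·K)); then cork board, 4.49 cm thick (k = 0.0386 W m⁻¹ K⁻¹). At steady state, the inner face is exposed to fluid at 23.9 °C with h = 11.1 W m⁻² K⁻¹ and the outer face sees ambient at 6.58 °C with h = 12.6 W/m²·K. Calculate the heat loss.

Treat each layer as a resistance in series:
  R_conv,in = 1/(hA) = 1/(11.1·42.7) = 0.002110 K/W
  R_concrete = L/(kA) = 0.253/(1.47·42.7) = 0.004031 K/W
  R_cork board = L/(kA) = 0.0449/(0.0386·42.7) = 0.02724 K/W
  R_conv,out = 1/(hA) = 1/(12.6·42.7) = 0.001859 K/W
ΣR = 0.002110 + 0.004031 + 0.02724 + 0.001859 = 0.03524 K/W
Q = ΔT/ΣR = (23.9 °C − 6.58 °C)/0.03524 = 491 W

Q = 491 W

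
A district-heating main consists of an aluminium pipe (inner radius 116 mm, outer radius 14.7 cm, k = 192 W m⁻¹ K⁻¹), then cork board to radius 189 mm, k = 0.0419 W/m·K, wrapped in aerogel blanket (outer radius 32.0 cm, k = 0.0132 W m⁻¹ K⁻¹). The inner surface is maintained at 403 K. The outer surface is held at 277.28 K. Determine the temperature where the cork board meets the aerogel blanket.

Series thermal resistances, inner to outer:
  R'_aluminium = ln(0.147/0.116)/(2πk) = 0.2368/(2π·192) = 1.963×10^-4 m·K/W
  R'_cork board = ln(0.189/0.147)/(2πk) = 0.2513/(2π·0.0419) = 0.9546 m·K/W
  R'_aerogel blanket = ln(0.320/0.189)/(2πk) = 0.5266/(2π·0.0132) = 6.349 m·K/W
ΣR = 1.963×10^-4 + 0.9546 + 6.349 = 7.304 m·K/W
Q' = ΔT/ΣR = (403 K − 277.28 K)/7.304 = 17.21 W/m
From the inner boundary to the cork board/aerogel blanket interface, ΣR_partial = 0.9548 m·K/W.
T_interface = T_in − Q'·ΣR_partial = 403 K − (17.21)(0.9548) = 387 K

T = 387 K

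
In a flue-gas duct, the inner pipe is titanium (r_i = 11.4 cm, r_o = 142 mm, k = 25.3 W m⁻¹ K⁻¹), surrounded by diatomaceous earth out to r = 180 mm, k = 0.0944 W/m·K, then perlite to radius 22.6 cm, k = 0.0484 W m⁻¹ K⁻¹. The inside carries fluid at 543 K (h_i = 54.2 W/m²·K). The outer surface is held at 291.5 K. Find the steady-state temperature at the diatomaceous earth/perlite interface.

Resistance network (inner→outer):
  R'_conv,in = 1/(2πr h) = 1/(2π·0.114·54.2) = 0.02576 m·K/W
  R'_titanium = ln(0.142/0.114)/(2πk) = 0.2196/(2π·25.3) = 0.001382 m·K/W
  R'_diatomaceous earth = ln(0.180/0.142)/(2πk) = 0.2371/(2π·0.0944) = 0.3998 m·K/W
  R'_perlite = ln(0.226/0.180)/(2πk) = 0.2276/(2π·0.0484) = 0.7484 m·K/W
ΣR = 0.02576 + 0.001382 + 0.3998 + 0.7484 = 1.175 m·K/W
Q' = ΔT/ΣR = (543 K − 291.5 K)/1.175 = 214.0 W/m
From the inner boundary to the diatomaceous earth/perlite interface, ΣR_partial = 0.4269 m·K/W.
T_interface = T_in − Q'·ΣR_partial = 543 K − (214.0)(0.4269) = 452 K

T = 452 K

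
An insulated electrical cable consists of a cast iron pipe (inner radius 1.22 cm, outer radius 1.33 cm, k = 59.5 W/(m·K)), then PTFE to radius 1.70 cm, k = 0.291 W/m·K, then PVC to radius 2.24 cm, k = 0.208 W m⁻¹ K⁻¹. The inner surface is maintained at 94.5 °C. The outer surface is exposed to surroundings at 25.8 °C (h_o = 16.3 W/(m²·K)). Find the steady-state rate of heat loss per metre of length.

Q' = 87.9 W/m

Treat each layer as a resistance in series:
  R'_cast iron = ln(0.0133/0.0122)/(2πk) = 0.08633/(2π·59.5) = 2.309×10^-4 m·K/W
  R'_PTFE = ln(0.0170/0.0133)/(2πk) = 0.2454/(2π·0.291) = 0.1342 m·K/W
  R'_PVC = ln(0.0224/0.0170)/(2πk) = 0.2758/(2π·0.208) = 0.2111 m·K/W
  R'_conv,out = 1/(2πr h) = 1/(2π·0.0224·16.3) = 0.4359 m·K/W
ΣR = 2.309×10^-4 + 0.1342 + 0.2111 + 0.4359 = 0.7814 m·K/W
Q' = ΔT/ΣR = (94.5 °C − 25.8 °C)/0.7814 = 87.9 W/m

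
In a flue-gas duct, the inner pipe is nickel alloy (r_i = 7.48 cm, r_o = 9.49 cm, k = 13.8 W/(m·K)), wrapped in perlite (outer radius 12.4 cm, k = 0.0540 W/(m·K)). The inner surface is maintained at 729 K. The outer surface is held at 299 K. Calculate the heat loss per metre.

Series thermal resistances, inner to outer:
  R'_nickel alloy = ln(0.0949/0.0748)/(2πk) = 0.2380/(2π·13.8) = 0.002745 m·K/W
  R'_perlite = ln(0.124/0.0949)/(2πk) = 0.2675/(2π·0.0540) = 0.7883 m·K/W
ΣR = 0.002745 + 0.7883 = 0.7910 m·K/W
Q' = ΔT/ΣR = (729 K − 299 K)/0.7910 = 544 W/m

Q' = 544 W/m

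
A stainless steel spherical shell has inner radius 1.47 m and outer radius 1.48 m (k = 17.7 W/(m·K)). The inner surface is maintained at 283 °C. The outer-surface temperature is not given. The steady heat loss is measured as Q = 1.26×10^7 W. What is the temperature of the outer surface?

T_out = 22.6 °C

Series resistances:
  R_stainless steel = (1/1.47 − 1/1.48)/(4πk) = 0.004596/(4π·17.7) = 2.067×10^-5 K/W
ΣR = 2.067×10^-5 K/W
ΔT = Q·ΣR = 1.26×10^7 × 2.067×10^-5 = 260.4 K
Heat flows outward, so T_out = T_in − ΔT = 283 − 260.4 = 22.6 °C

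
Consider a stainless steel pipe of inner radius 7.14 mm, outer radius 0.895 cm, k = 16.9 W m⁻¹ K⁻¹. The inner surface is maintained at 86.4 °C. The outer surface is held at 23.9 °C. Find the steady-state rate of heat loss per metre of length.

Q' = 2πk·ΔT/ln(r₂/r₁) = 2π × 16.9 × 62.5 / ln(0.00895/0.00714) = 29400 W/m

Q' = 29400 W/m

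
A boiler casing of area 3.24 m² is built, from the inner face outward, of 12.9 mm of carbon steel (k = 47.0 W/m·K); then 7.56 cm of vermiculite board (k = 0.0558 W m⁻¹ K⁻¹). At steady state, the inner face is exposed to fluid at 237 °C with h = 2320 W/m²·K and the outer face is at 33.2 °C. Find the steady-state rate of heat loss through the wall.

Q = 487 W

Series thermal resistances, inner to outer:
  R_conv,in = 1/(hA) = 1/(2320·3.24) = 1.330×10^-4 K/W
  R_carbon steel = L/(kA) = 0.0129/(47.0·3.24) = 8.471×10^-5 K/W
  R_vermiculite board = L/(kA) = 0.0756/(0.0558·3.24) = 0.4182 K/W
ΣR = 1.330×10^-4 + 8.471×10^-5 + 0.4182 = 0.4184 K/W
Q = ΔT/ΣR = (237 °C − 33.2 °C)/0.4184 = 487 W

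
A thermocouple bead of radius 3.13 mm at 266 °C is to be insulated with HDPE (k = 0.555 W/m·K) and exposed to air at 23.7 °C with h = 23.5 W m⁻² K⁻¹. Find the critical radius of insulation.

r_cr = 4.72 cm

For a sphere, r_cr = 2k_ins/h = 2·0.555/23.5 = 0.0472 m = 4.72 cm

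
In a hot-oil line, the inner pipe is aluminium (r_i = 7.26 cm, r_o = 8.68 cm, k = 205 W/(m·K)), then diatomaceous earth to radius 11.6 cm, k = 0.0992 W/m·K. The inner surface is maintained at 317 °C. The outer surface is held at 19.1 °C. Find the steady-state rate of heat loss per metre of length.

Q' = 640 W/m

Resistance network (inner→outer):
  R'_aluminium = ln(0.0868/0.0726)/(2πk) = 0.1786/(2π·205) = 1.387×10^-4 m·K/W
  R'_diatomaceous earth = ln(0.116/0.0868)/(2πk) = 0.2900/(2π·0.0992) = 0.4652 m·K/W
ΣR = 1.387×10^-4 + 0.4652 = 0.4653 m·K/W
Q' = ΔT/ΣR = (317 °C − 19.1 °C)/0.4653 = 640 W/m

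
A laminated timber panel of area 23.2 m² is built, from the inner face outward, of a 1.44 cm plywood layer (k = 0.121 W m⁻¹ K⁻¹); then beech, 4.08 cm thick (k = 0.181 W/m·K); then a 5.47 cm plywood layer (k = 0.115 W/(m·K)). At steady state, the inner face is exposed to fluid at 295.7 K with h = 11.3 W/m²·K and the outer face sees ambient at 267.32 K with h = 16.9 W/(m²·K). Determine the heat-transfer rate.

Q = 680 W

Treat each layer as a resistance in series:
  R_conv,in = 1/(hA) = 1/(11.3·23.2) = 0.003814 K/W
  R_plywood = L/(kA) = 0.0144/(0.121·23.2) = 0.005130 K/W
  R_beech = L/(kA) = 0.0408/(0.181·23.2) = 0.009716 K/W
  R_plywood = L/(kA) = 0.0547/(0.115·23.2) = 0.02050 K/W
  R_conv,out = 1/(hA) = 1/(16.9·23.2) = 0.002550 K/W
ΣR = 0.003814 + 0.005130 + 0.009716 + 0.02050 + 0.002550 = 0.04171 K/W
Q = ΔT/ΣR = (295.7 K − 267.32 K)/0.04171 = 680 W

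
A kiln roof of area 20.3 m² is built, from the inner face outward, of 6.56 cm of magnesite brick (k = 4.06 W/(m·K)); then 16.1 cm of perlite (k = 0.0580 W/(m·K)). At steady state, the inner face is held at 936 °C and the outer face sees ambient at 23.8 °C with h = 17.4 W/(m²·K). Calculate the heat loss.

Treat each layer as a resistance in series:
  R_magnesite brick = L/(kA) = 0.0656/(4.06·20.3) = 7.959×10^-4 K/W
  R_perlite = L/(kA) = 0.161/(0.0580·20.3) = 0.1367 K/W
  R_conv,out = 1/(hA) = 1/(17.4·20.3) = 0.002831 K/W
ΣR = 7.959×10^-4 + 0.1367 + 0.002831 = 0.1403 K/W
Q = ΔT/ΣR = (936 °C − 23.8 °C)/0.1403 = 6500 W

Q = 6.50 kW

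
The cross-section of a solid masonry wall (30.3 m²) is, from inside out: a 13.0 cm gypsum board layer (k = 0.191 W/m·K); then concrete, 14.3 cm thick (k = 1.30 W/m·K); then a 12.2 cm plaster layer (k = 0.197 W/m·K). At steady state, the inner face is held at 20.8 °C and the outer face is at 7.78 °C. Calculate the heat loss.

Q = 280 W

Resistance network (inner→outer):
  R_gypsum board = L/(kA) = 0.130/(0.191·30.3) = 0.02246 K/W
  R_concrete = L/(kA) = 0.143/(1.30·30.3) = 0.003630 K/W
  R_plaster = L/(kA) = 0.122/(0.197·30.3) = 0.02044 K/W
ΣR = 0.02246 + 0.003630 + 0.02044 = 0.04653 K/W
Q = ΔT/ΣR = (20.8 °C − 7.78 °C)/0.04653 = 280 W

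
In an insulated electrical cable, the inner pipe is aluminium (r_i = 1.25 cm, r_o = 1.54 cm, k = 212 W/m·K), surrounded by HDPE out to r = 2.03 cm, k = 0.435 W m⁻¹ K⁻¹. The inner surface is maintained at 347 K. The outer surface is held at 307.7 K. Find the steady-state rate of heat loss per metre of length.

Resistance network (inner→outer):
  R'_aluminium = ln(0.0154/0.0125)/(2πk) = 0.2086/(2π·212) = 1.566×10^-4 m·K/W
  R'_HDPE = ln(0.0203/0.0154)/(2πk) = 0.2763/(2π·0.435) = 0.1011 m·K/W
ΣR = 1.566×10^-4 + 0.1011 = 0.1013 m·K/W
Q' = ΔT/ΣR = (347 K − 307.7 K)/0.1013 = 388 W/m

Q' = 388 W/m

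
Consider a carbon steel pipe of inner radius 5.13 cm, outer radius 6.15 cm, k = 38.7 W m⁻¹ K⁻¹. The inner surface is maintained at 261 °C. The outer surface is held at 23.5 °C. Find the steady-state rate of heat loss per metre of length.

Q' = 3.18×10^5 W/m

Q' = 2πk·ΔT/ln(r₂/r₁) = 2π × 38.7 × 237.5 / ln(0.0615/0.0513) = 3.18×10^5 W/m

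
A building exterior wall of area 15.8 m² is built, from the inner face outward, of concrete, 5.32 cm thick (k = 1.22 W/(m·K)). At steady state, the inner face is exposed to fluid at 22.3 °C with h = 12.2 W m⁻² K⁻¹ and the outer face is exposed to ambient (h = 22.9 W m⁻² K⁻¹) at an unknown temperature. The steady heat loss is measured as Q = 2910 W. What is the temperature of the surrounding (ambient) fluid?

T_out = -8.87 °C

Series resistances:
  R_conv,in = 1/(hA) = 1/(12.2·15.8) = 0.005188 K/W
  R_concrete = L/(kA) = 0.0532/(1.22·15.8) = 0.002760 K/W
  R_conv,out = 1/(hA) = 1/(22.9·15.8) = 0.002764 K/W
ΣR = 0.01071 K/W
ΔT = Q·ΣR = 2910 × 0.01071 = 31.17 K
Heat flows outward, so T_out = T_in − ΔT = 22.3 − 31.17 = -8.87 °C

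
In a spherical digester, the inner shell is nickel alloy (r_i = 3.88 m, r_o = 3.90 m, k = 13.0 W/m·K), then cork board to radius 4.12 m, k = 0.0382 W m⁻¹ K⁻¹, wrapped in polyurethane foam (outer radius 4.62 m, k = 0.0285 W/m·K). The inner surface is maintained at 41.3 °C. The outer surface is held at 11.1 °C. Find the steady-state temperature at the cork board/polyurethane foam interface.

T = 32.8 °C

Treat each layer as a resistance in series:
  R_nickel alloy = (1/3.88 − 1/3.90)/(4πk) = 0.001322/(4π·13.0) = 8.091×10^-6 K/W
  R_cork board = (1/3.90 − 1/4.12)/(4πk) = 0.01369/(4π·0.0382) = 0.02852 K/W
  R_polyurethane foam = (1/4.12 − 1/4.62)/(4πk) = 0.02627/(4π·0.0285) = 0.07335 K/W
ΣR = 8.091×10^-6 + 0.02852 + 0.07335 = 0.1019 K/W
Q = ΔT/ΣR = (41.3 °C − 11.1 °C)/0.1019 = 296.4 W
From the inner boundary to the cork board/polyurethane foam interface, ΣR_partial = 0.02853 K/W.
T_interface = T_in − Q·ΣR_partial = 41.3 °C − (296.4)(0.02853) = 32.8 °C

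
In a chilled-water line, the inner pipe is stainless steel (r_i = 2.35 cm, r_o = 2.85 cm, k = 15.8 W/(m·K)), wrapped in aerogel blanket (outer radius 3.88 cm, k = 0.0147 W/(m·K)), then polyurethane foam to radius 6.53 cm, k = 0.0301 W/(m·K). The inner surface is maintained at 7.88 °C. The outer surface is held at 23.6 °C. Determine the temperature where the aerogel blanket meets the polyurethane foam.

Treat each layer as a resistance in series:
  R'_stainless steel = ln(0.0285/0.0235)/(2πk) = 0.1929/(2π·15.8) = 0.001943 m·K/W
  R'_aerogel blanket = ln(0.0388/0.0285)/(2πk) = 0.3085/(2π·0.0147) = 3.340 m·K/W
  R'_polyurethane foam = ln(0.0653/0.0388)/(2πk) = 0.5206/(2π·0.0301) = 2.753 m·K/W
ΣR = 0.001943 + 3.340 + 2.753 = 6.095 m·K/W
Q' = ΔT/ΣR = (7.88 °C − 23.6 °C)/6.095 = -2.579 W/m
From the inner boundary to the aerogel blanket/polyurethane foam interface, ΣR_partial = 3.342 m·K/W.
T_interface = T_in − Q'·ΣR_partial = 7.88 °C − (-2.579)(3.342) = 16.5 °C

T = 16.5 °C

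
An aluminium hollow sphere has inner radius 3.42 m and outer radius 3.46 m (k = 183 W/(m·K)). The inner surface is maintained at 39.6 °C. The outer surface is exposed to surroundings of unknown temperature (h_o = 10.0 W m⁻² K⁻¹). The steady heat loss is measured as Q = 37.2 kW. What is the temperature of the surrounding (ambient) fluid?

T_out = 14.8 °C

Series resistances:
  R_aluminium = (1/3.42 − 1/3.46)/(4πk) = 0.003380/(4π·183) = 1.470×10^-6 K/W
  R_conv,out = 1/(4πr²h) = 1/(4π·3.46²·10.0) = 6.647×10^-4 K/W
ΣR = 6.662×10^-4 K/W
ΔT = Q·ΣR = 37200 × 6.662×10^-4 = 24.78 K
Heat flows outward, so T_out = T_in − ΔT = 39.6 − 24.78 = 14.8 °C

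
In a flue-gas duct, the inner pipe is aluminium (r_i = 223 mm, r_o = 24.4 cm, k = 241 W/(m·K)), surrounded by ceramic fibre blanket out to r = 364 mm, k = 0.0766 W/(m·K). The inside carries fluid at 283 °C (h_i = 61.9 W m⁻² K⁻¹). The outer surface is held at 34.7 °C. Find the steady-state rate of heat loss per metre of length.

Series thermal resistances, inner to outer:
  R'_conv,in = 1/(2πr h) = 1/(2π·0.223·61.9) = 0.01153 m·K/W
  R'_aluminium = ln(0.244/0.223)/(2πk) = 0.09000/(2π·241) = 5.943×10^-5 m·K/W
  R'_ceramic fibre blanket = ln(0.364/0.244)/(2πk) = 0.4000/(2π·0.0766) = 0.8311 m·K/W
ΣR = 0.01153 + 5.943×10^-5 + 0.8311 = 0.8427 m·K/W
Q' = ΔT/ΣR = (283 °C − 34.7 °C)/0.8427 = 295 W/m

Q' = 295 W/m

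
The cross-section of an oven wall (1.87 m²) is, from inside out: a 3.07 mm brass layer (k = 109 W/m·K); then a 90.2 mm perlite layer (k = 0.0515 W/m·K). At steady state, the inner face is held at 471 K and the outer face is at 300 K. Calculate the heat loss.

Resistance network (inner→outer):
  R_brass = L/(kA) = 0.00307/(109·1.87) = 1.506×10^-5 K/W
  R_perlite = L/(kA) = 0.0902/(0.0515·1.87) = 0.9366 K/W
ΣR = 1.506×10^-5 + 0.9366 = 0.9366 K/W
Q = ΔT/ΣR = (471 K − 300 K)/0.9366 = 183 W

Q = 183 W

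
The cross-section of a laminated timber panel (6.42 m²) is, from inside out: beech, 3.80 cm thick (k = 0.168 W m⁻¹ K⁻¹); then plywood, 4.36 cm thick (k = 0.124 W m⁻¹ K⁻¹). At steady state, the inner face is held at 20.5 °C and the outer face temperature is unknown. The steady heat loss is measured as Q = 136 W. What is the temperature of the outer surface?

T_out = 8.26 °C

Series resistances:
  R_beech = L/(kA) = 0.0380/(0.168·6.42) = 0.03523 K/W
  R_plywood = L/(kA) = 0.0436/(0.124·6.42) = 0.05477 K/W
ΣR = 0.09000 K/W
ΔT = Q·ΣR = 136 × 0.09000 = 12.24 K
Heat flows outward, so T_out = T_in − ΔT = 20.5 − 12.24 = 8.26 °C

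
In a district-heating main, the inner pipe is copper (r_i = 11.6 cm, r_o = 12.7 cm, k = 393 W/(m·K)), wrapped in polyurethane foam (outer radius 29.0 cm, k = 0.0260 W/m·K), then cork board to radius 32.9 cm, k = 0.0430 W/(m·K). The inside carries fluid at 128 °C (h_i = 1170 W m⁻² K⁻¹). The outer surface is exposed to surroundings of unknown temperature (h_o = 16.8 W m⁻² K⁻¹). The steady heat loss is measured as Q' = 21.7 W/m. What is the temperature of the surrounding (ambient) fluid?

T_out = 7.5 °C

Sum the resistances:
  R'_conv,in = 1/(2πr h) = 1/(2π·0.116·1170) = 0.001173 m·K/W
  R'_copper = ln(0.127/0.116)/(2πk) = 0.09060/(2π·393) = 3.669×10^-5 m·K/W
  R'_polyurethane foam = ln(0.290/0.127)/(2πk) = 0.8257/(2π·0.0260) = 5.054 m·K/W
  R'_cork board = ln(0.329/0.290)/(2πk) = 0.1262/(2π·0.0430) = 0.4670 m·K/W
  R'_conv,out = 1/(2πr h) = 1/(2π·0.329·16.8) = 0.02879 m·K/W
ΣR = 5.551 m·K/W
ΔT = Q'·ΣR = 21.7 × 5.551 = 120.5 K
Heat flows outward, so T_out = T_in − ΔT = 128 − 120.5 = 7.5 °C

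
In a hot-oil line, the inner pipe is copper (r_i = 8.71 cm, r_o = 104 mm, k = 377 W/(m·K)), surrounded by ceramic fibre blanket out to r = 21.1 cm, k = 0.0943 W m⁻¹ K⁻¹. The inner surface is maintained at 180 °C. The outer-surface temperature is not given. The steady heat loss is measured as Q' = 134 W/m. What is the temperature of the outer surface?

Series resistances:
  R'_copper = ln(0.104/0.0871)/(2πk) = 0.1773/(2π·377) = 7.486×10^-5 m·K/W
  R'_ceramic fibre blanket = ln(0.211/0.104)/(2πk) = 0.7075/(2π·0.0943) = 1.194 m·K/W
ΣR = 1.194 m·K/W
ΔT = Q'·ΣR = 134 × 1.194 = 160.0 K
Heat flows outward, so T_out = T_in − ΔT = 180 − 160.0 = 20.0 °C

T_out = 20.0 °C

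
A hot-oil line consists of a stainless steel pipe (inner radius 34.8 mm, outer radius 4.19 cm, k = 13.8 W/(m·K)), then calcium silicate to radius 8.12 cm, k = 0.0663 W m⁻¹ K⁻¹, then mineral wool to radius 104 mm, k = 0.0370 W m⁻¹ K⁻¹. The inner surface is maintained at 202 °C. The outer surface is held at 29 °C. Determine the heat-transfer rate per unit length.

Treat each layer as a resistance in series:
  R'_stainless steel = ln(0.0419/0.0348)/(2πk) = 0.1857/(2π·13.8) = 0.002141 m·K/W
  R'_calcium silicate = ln(0.0812/0.0419)/(2πk) = 0.6616/(2π·0.0663) = 1.588 m·K/W
  R'_mineral wool = ln(0.104/0.0812)/(2πk) = 0.2475/(2π·0.0370) = 1.065 m·K/W
ΣR = 0.002141 + 1.588 + 1.065 = 2.655 m·K/W
Q' = ΔT/ΣR = (202 °C − 29 °C)/2.655 = 65.2 W/m

Q' = 65.2 W/m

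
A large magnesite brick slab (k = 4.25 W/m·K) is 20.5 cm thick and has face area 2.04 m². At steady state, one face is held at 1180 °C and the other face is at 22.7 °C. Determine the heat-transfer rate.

Q = 48900 W

Q = kA·ΔT/L = 4.25 × 2.04 × |1180 °C − 22.7 °C| / 0.205 = 48900 W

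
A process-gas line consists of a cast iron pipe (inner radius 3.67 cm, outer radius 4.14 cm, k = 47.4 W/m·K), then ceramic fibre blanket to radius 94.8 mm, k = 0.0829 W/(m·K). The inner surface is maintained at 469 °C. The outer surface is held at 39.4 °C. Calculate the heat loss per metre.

Resistance network (inner→outer):
  R'_cast iron = ln(0.0414/0.0367)/(2πk) = 0.1205/(2π·47.4) = 4.046×10^-4 m·K/W
  R'_ceramic fibre blanket = ln(0.0948/0.0414)/(2πk) = 0.8285/(2π·0.0829) = 1.591 m·K/W
ΣR = 4.046×10^-4 + 1.591 = 1.591 m·K/W
Q' = ΔT/ΣR = (469 °C − 39.4 °C)/1.591 = 270 W/m

Q' = 270 W/m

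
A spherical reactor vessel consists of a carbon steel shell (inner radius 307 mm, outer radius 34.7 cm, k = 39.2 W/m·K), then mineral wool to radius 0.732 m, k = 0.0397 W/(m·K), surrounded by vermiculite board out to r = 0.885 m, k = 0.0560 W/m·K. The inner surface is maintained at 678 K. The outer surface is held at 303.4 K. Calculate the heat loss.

Q = 111 W

Treat each layer as a resistance in series:
  R_carbon steel = (1/0.307 − 1/0.347)/(4πk) = 0.3755/(4π·39.2) = 7.622×10^-4 K/W
  R_mineral wool = (1/0.347 − 1/0.732)/(4πk) = 1.516/(4π·0.0397) = 3.038 K/W
  R_vermiculite board = (1/0.732 − 1/0.885)/(4πk) = 0.2362/(4π·0.0560) = 0.3356 K/W
ΣR = 7.622×10^-4 + 3.038 + 0.3356 = 3.374 K/W
Q = ΔT/ΣR = (678 K − 303.4 K)/3.374 = 111 W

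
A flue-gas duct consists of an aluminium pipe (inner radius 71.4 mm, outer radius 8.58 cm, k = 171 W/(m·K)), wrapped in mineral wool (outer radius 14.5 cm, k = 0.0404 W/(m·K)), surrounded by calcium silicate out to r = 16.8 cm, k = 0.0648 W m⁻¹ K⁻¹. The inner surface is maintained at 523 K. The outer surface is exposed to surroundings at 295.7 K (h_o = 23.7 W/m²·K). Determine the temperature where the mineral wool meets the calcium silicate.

Resistance network (inner→outer):
  R'_aluminium = ln(0.0858/0.0714)/(2πk) = 0.1837/(2π·171) = 1.710×10^-4 m·K/W
  R'_mineral wool = ln(0.145/0.0858)/(2πk) = 0.5247/(2π·0.0404) = 2.067 m·K/W
  R'_calcium silicate = ln(0.168/0.145)/(2πk) = 0.1472/(2π·0.0648) = 0.3616 m·K/W
  R'_conv,out = 1/(2πr h) = 1/(2π·0.168·23.7) = 0.03997 m·K/W
ΣR = 1.710×10^-4 + 2.067 + 0.3616 + 0.03997 = 2.469 m·K/W
Q' = ΔT/ΣR = (523 K − 295.7 K)/2.469 = 92.06 W/m
From the inner boundary to the mineral wool/calcium silicate interface, ΣR_partial = 2.067 m·K/W.
T_interface = T_in − Q'·ΣR_partial = 523 K − (92.06)(2.067) = 332.7 K

T = 332.7 K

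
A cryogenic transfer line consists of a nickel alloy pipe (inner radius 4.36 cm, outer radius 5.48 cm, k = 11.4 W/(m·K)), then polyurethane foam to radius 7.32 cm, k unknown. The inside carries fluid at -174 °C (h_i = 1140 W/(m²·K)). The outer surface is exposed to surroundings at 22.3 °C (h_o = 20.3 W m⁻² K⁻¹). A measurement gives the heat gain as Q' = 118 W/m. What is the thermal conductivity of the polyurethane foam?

ΣR = ΔT/Q' = |-174 − 22.3|/118 = 1.664 m·K/W
Known resistances:
  R'_conv,in = 1/(2πr h) = 1/(2π·0.0436·1140) = 0.003202 m·K/W
  R'_nickel alloy = ln(0.0548/0.0436)/(2πk) = 0.2286/(2π·11.4) = 0.003192 m·K/W
  R'_conv,out = 1/(2πr h) = 1/(2π·0.0732·20.3) = 0.1071 m·K/W
R_polyurethane foam = ΣR − ΣR_known = 1.664 − 0.1135 = 1.550 m·K/W
ln(r₂/r₁)/(2πk) = 1.550 ⇒ k = 0.2895/(2π·1.550) = 0.0297 W/m·K

k = 0.0297 W/m·K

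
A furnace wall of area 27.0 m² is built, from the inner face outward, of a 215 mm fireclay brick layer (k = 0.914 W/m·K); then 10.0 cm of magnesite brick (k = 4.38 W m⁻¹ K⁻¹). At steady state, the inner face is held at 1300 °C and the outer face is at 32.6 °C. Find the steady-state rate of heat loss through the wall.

Resistance network (inner→outer):
  R_fireclay brick = L/(kA) = 0.215/(0.914·27.0) = 0.008712 K/W
  R_magnesite brick = L/(kA) = 0.100/(4.38·27.0) = 8.456×10^-4 K/W
ΣR = 0.008712 + 8.456×10^-4 = 0.009558 K/W
Q = ΔT/ΣR = (1300 °C − 32.6 °C)/0.009558 = 1.33×10^5 W

Q = 1.33×10^5 W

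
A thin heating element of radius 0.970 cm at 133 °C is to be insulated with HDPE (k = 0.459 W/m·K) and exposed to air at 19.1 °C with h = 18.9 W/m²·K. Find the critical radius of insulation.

For a cylinder, r_cr = k_ins/h = 0.459/18.9 = 0.0243 m = 2.43 cm

r_cr = 2.43 cm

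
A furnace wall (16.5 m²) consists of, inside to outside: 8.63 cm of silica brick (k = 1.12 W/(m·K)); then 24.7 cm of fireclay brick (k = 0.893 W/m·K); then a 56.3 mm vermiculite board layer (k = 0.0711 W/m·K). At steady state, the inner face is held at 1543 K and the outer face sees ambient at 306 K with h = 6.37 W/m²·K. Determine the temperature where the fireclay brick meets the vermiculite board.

T = 1207 K

Resistance network (inner→outer):
  R_silica brick = L/(kA) = 0.0863/(1.12·16.5) = 0.004670 K/W
  R_fireclay brick = L/(kA) = 0.247/(0.893·16.5) = 0.01676 K/W
  R_vermiculite board = L/(kA) = 0.0563/(0.0711·16.5) = 0.04799 K/W
  R_conv,out = 1/(hA) = 1/(6.37·16.5) = 0.009514 K/W
ΣR = 0.004670 + 0.01676 + 0.04799 + 0.009514 = 0.07893 K/W
Q = ΔT/ΣR = (1543 K − 306 K)/0.07893 = 15670 W
From the inner boundary to the fireclay brick/vermiculite board interface, ΣR_partial = 0.02143 K/W.
T_interface = T_in − Q·ΣR_partial = 1543 K − (15670)(0.02143) = 1207 K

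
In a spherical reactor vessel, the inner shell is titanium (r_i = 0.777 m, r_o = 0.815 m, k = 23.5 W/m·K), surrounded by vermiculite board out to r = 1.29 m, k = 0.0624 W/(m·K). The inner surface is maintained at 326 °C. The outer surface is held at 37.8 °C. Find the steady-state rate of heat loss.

Resistance network (inner→outer):
  R_titanium = (1/0.777 − 1/0.815)/(4πk) = 0.06001/(4π·23.5) = 2.032×10^-4 K/W
  R_vermiculite board = (1/0.815 − 1/1.29)/(4πk) = 0.4518/(4π·0.0624) = 0.5762 K/W
ΣR = 2.032×10^-4 + 0.5762 = 0.5764 K/W
Q = ΔT/ΣR = (326 °C − 37.8 °C)/0.5764 = 500 W

Q = 500 W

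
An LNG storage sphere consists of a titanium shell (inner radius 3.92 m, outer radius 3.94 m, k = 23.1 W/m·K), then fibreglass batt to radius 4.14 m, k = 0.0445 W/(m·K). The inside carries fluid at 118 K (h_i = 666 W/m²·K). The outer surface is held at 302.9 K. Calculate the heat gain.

Q = 8.43 kW

Treat each layer as a resistance in series:
  R_conv,in = 1/(4πr²h) = 1/(4π·3.92²·666) = 7.776×10^-6 K/W
  R_titanium = (1/3.92 − 1/3.94)/(4πk) = 0.001295/(4π·23.1) = 4.461×10^-6 K/W
  R_fibreglass batt = (1/3.94 − 1/4.14)/(4πk) = 0.01226/(4π·0.0445) = 0.02193 K/W
ΣR = 7.776×10^-6 + 4.461×10^-6 + 0.02193 = 0.02194 K/W
Q = ΔT/ΣR = (118 K − 302.9 K)/0.02194 = -8430 W
(Negative Q ⇒ heat flows inward; heat gain = 8430 W.)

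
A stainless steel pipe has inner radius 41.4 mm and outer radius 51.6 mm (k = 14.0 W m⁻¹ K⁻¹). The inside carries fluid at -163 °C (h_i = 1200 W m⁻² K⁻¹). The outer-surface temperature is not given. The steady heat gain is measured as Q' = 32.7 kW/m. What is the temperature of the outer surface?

Sum the resistances:
  R'_conv,in = 1/(2πr h) = 1/(2π·0.0414·1200) = 0.003204 m·K/W
  R'_stainless steel = ln(0.0516/0.0414)/(2πk) = 0.2202/(2π·14.0) = 0.002504 m·K/W
ΣR = 0.005707 m·K/W
ΔT = Q'·ΣR = 32700 × 0.005707 = 186.6 K
Heat flows inward, so T_out = T_in + ΔT = -163 + 186.6 = 23.6 °C

T_out = 23.6 °C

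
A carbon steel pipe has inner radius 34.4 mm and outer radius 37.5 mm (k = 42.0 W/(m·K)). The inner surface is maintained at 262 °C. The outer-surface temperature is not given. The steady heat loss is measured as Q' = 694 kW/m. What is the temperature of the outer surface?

T_out = 35.1 °C

Series resistances:
  R'_carbon steel = ln(0.0375/0.0344)/(2πk) = 0.08628/(2π·42.0) = 3.270×10^-4 m·K/W
ΣR = 3.270×10^-4 m·K/W
ΔT = Q'·ΣR = 6.94×10^5 × 3.270×10^-4 = 226.9 K
Heat flows outward, so T_out = T_in − ΔT = 262 − 226.9 = 35.1 °C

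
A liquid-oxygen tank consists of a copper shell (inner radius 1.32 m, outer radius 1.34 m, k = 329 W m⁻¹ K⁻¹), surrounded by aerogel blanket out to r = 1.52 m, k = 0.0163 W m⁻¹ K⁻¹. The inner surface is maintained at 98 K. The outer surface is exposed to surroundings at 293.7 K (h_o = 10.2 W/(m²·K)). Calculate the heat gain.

Treat each layer as a resistance in series:
  R_copper = (1/1.32 − 1/1.34)/(4πk) = 0.01131/(4π·329) = 2.735×10^-6 K/W
  R_aerogel blanket = (1/1.34 − 1/1.52)/(4πk) = 0.08837/(4π·0.0163) = 0.4314 K/W
  R_conv,out = 1/(4πr²h) = 1/(4π·1.52²·10.2) = 0.003377 K/W
ΣR = 2.735×10^-6 + 0.4314 + 0.003377 = 0.4348 K/W
Q = ΔT/ΣR = (98 K − 293.7 K)/0.4348 = -450 W
(Negative Q ⇒ heat flows inward; heat gain = 450 W.)

Q = 450 W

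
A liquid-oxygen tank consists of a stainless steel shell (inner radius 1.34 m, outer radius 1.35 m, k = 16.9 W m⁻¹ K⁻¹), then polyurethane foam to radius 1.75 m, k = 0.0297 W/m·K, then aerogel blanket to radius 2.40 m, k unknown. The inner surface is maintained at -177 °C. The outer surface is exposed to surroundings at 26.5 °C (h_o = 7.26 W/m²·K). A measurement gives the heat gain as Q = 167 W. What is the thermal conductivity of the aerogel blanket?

k = 0.0161 W/m·K

ΣR = ΔT/Q = |-177 − 26.5|/167 = 1.219 K/W
Known resistances:
  R_stainless steel = (1/1.34 − 1/1.35)/(4πk) = 0.005528/(4π·16.9) = 2.603×10^-5 K/W
  R_polyurethane foam = (1/1.35 − 1/1.75)/(4πk) = 0.1693/(4π·0.0297) = 0.4537 K/W
  R_conv,out = 1/(4πr²h) = 1/(4π·2.40²·7.26) = 0.001903 K/W
R_aerogel blanket = ΣR − ΣR_known = 1.219 − 0.4556 = 0.7634 K/W
(1/r₁−1/r₂)/(4πk) = 0.7634 ⇒ k = 0.1548/(4π·0.7634) = 0.0161 W/m·K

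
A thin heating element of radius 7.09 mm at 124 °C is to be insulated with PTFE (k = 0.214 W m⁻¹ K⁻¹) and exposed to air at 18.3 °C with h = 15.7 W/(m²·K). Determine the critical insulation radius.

For a cylinder, r_cr = k_ins/h = 0.214/15.7 = 0.0136 m = 1.36 cm

r_cr = 1.36 cm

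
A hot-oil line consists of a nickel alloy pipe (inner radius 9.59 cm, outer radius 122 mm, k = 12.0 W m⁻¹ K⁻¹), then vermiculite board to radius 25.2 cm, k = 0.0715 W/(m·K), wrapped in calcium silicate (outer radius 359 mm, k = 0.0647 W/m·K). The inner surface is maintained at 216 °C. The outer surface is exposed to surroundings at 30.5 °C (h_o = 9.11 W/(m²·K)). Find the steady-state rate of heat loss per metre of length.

Series thermal resistances, inner to outer:
  R'_nickel alloy = ln(0.122/0.0959)/(2πk) = 0.2407/(2π·12.0) = 0.003193 m·K/W
  R'_vermiculite board = ln(0.252/0.122)/(2πk) = 0.7254/(2π·0.0715) = 1.615 m·K/W
  R'_calcium silicate = ln(0.359/0.252)/(2πk) = 0.3539/(2π·0.0647) = 0.8705 m·K/W
  R'_conv,out = 1/(2πr h) = 1/(2π·0.359·9.11) = 0.04866 m·K/W
ΣR = 0.003193 + 1.615 + 0.8705 + 0.04866 = 2.537 m·K/W
Q' = ΔT/ΣR = (216 °C − 30.5 °C)/2.537 = 73.1 W/m

Q' = 73.1 W/m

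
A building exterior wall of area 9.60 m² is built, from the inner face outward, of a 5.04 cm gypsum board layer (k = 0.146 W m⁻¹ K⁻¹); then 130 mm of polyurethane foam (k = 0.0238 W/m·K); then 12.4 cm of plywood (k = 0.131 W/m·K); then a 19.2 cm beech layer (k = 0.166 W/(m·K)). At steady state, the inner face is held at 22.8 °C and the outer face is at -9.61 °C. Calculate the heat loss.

Q = 39.3 W

Resistance network (inner→outer):
  R_gypsum board = L/(kA) = 0.0504/(0.146·9.60) = 0.03596 K/W
  R_polyurethane foam = L/(kA) = 0.130/(0.0238·9.60) = 0.5690 K/W
  R_plywood = L/(kA) = 0.124/(0.131·9.60) = 0.09860 K/W
  R_beech = L/(kA) = 0.192/(0.166·9.60) = 0.1205 K/W
ΣR = 0.03596 + 0.5690 + 0.09860 + 0.1205 = 0.8241 K/W
Q = ΔT/ΣR = (22.8 °C − -9.61 °C)/0.8241 = 39.3 W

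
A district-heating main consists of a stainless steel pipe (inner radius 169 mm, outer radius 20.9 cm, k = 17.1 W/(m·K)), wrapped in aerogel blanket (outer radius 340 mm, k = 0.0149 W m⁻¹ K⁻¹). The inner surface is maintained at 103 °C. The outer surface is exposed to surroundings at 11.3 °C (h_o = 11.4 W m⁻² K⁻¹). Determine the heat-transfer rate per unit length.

Resistance network (inner→outer):
  R'_stainless steel = ln(0.209/0.169)/(2πk) = 0.2124/(2π·17.1) = 0.001977 m·K/W
  R'_aerogel blanket = ln(0.340/0.209)/(2πk) = 0.4866/(2π·0.0149) = 5.198 m·K/W
  R'_conv,out = 1/(2πr h) = 1/(2π·0.340·11.4) = 0.04106 m·K/W
ΣR = 0.001977 + 5.198 + 0.04106 = 5.241 m·K/W
Q' = ΔT/ΣR = (103 °C − 11.3 °C)/5.241 = 17.5 W/m

Q' = 17.5 W/m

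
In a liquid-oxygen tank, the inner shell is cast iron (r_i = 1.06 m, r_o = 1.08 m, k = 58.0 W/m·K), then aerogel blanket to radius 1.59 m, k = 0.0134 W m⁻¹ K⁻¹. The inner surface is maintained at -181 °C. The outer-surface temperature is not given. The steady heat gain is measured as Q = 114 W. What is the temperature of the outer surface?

Series resistances:
  R_cast iron = (1/1.06 − 1/1.08)/(4πk) = 0.01747/(4π·58.0) = 2.397×10^-5 K/W
  R_aerogel blanket = (1/1.08 − 1/1.59)/(4πk) = 0.2970/(4π·0.0134) = 1.764 K/W
ΣR = 1.764 K/W
ΔT = Q·ΣR = 114 × 1.764 = 201.1 K
Heat flows inward, so T_out = T_in + ΔT = -181 + 201.1 = 20.1 °C

T_out = 20.1 °C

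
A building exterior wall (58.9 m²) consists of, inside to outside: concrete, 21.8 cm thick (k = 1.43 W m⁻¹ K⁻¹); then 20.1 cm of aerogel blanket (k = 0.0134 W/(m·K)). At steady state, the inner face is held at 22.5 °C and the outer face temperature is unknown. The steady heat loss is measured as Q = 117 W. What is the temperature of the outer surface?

Series resistances:
  R_concrete = L/(kA) = 0.218/(1.43·58.9) = 0.002588 K/W
  R_aerogel blanket = L/(kA) = 0.201/(0.0134·58.9) = 0.2547 K/W
ΣR = 0.2573 K/W
ΔT = Q·ΣR = 117 × 0.2573 = 30.10 K
Heat flows outward, so T_out = T_in − ΔT = 22.5 − 30.10 = -7.60 °C

T_out = -7.60 °C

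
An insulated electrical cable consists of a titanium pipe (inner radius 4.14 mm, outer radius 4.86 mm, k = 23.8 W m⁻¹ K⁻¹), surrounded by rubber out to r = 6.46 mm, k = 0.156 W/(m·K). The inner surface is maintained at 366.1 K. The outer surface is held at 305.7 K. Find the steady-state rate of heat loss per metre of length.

Resistance network (inner→outer):
  R'_titanium = ln(0.00486/0.00414)/(2πk) = 0.1603/(2π·23.8) = 0.001072 m·K/W
  R'_rubber = ln(0.00646/0.00486)/(2πk) = 0.2846/(2π·0.156) = 0.2903 m·K/W
ΣR = 0.001072 + 0.2903 = 0.2914 m·K/W
Q' = ΔT/ΣR = (366.1 K − 305.7 K)/0.2914 = 207 W/m

Q' = 207 W/m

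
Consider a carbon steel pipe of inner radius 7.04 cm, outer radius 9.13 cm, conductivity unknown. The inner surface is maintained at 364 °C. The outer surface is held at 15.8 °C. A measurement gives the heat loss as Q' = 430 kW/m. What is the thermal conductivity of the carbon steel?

k = 51.1 W/m·K

ΣR = ΔT/Q' = |364 − 15.8|/4.30×10^5 = 8.098×10^-4 m·K/W
ln(r₂/r₁)/(2πk) = 8.098×10^-4 ⇒ k = 0.2600/(2π·8.098×10^-4) = 51.1 W/m·K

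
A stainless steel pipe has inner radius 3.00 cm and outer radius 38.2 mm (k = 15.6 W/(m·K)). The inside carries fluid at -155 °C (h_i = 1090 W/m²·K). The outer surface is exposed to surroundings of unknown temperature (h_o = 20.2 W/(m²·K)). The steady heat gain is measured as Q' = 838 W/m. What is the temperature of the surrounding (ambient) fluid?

Sum the resistances:
  R'_conv,in = 1/(2πr h) = 1/(2π·0.0300·1090) = 0.004867 m·K/W
  R'_stainless steel = ln(0.0382/0.0300)/(2πk) = 0.2416/(2π·15.6) = 0.002465 m·K/W
  R'_conv,out = 1/(2πr h) = 1/(2π·0.0382·20.2) = 0.2063 m·K/W
ΣR = 0.2136 m·K/W
ΔT = Q'·ΣR = 838 × 0.2136 = 179.0 K
Heat flows inward, so T_out = T_in + ΔT = -155 + 179.0 = 24.0 °C

T_out = 24.0 °C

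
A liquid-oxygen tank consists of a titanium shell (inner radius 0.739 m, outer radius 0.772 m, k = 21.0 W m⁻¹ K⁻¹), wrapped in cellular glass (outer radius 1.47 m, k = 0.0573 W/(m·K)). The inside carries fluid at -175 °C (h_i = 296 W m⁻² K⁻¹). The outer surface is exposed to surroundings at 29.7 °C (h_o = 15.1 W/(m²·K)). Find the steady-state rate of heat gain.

Q = 239 W

Resistance network (inner→outer):
  R_conv,in = 1/(4πr²h) = 1/(4π·0.739²·296) = 4.923×10^-4 K/W
  R_titanium = (1/0.739 − 1/0.772)/(4πk) = 0.05784/(4π·21.0) = 2.192×10^-4 K/W
  R_cellular glass = (1/0.772 − 1/1.47)/(4πk) = 0.6151/(4π·0.0573) = 0.8542 K/W
  R_conv,out = 1/(4πr²h) = 1/(4π·1.47²·15.1) = 0.002439 K/W
ΣR = 4.923×10^-4 + 2.192×10^-4 + 0.8542 + 0.002439 = 0.8574 K/W
Q = ΔT/ΣR = (-175 °C − 29.7 °C)/0.8574 = -239 W
(Negative Q ⇒ heat flows inward; heat gain = 239 W.)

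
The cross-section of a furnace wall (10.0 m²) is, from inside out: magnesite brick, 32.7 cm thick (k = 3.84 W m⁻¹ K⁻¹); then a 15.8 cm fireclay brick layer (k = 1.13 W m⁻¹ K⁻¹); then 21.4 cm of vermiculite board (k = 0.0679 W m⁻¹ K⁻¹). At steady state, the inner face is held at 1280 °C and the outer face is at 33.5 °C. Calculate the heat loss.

Q = 3.69 kW

Treat each layer as a resistance in series:
  R_magnesite brick = L/(kA) = 0.327/(3.84·10.0) = 0.008516 K/W
  R_fireclay brick = L/(kA) = 0.158/(1.13·10.0) = 0.01398 K/W
  R_vermiculite board = L/(kA) = 0.214/(0.0679·10.0) = 0.3152 K/W
ΣR = 0.008516 + 0.01398 + 0.3152 = 0.3377 K/W
Q = ΔT/ΣR = (1280 °C − 33.5 °C)/0.3377 = 3690 W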